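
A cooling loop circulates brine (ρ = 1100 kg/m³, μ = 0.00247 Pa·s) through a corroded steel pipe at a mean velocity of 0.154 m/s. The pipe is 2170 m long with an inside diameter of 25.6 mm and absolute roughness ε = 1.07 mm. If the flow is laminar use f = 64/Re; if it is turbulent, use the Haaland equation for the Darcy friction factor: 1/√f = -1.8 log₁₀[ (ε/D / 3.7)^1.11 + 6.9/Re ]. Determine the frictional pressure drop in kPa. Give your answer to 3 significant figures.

Reynolds number Re = ρVD/μ = 1100 · 0.154 · 0.0256 / 0.00247 = 1756.
Re < 2300 → laminar flow, so f = 64/Re = 64/1756 = 0.03645 (the turbulent correlation is not needed).
Darcy-Weisbach: ΔP = f(L/D)(ρV²/2) = 0.03645·(2170/0.0256)·(1100·0.154²/2) = 0.03645·8.477e+04·13.04 = 4.03e+04 Pa.
ΔP = 4.03e+04 Pa = 40.3 kPa.

ΔP ≈ 40.3 kPa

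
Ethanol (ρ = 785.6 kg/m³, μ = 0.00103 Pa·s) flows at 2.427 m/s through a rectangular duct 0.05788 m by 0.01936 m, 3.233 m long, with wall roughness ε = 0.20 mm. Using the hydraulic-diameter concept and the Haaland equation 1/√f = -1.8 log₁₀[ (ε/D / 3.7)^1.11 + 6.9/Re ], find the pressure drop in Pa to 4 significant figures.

ΔP ≈ 8996 Pa

Hydraulic diameter D_h = 4A/P = 4·(0.05788·0.01936)/(2·(0.05788+0.01936)) = 0.004482/0.1545 = 0.02901 m.
Re = ρVD_h/μ = 785.6·2.427·0.02901/0.00103 = 5.371e+04.
ε/D_h = 0.0002/0.02901 = 0.00689; Haaland gives 1/√f = -1.8 log₁₀[0.000933+0.000128] = 5.353, so f = 0.03489.
ΔP = f(L/D_h)(ρV²/2) = 0.03489·3.233/0.02901·2314 = 8996 Pa.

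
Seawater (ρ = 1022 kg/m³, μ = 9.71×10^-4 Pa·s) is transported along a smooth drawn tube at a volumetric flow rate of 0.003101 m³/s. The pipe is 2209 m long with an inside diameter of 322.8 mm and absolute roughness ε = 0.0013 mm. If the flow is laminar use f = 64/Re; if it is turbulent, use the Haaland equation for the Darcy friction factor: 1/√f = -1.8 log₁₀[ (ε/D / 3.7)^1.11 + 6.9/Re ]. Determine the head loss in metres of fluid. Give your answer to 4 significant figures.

Cross-sectional area A = πD²/4 = π(0.3228)²/4 = 0.08184 m²; mean velocity V = Q/A = 0.003101/0.08184 = 0.03789 m/s.
Reynolds number Re = ρVD/μ = 1022 · 0.03789 · 0.3228 / 0.000971 = 1.287e+04.
Re > 4000 → turbulent. Relative roughness ε/D = 1.3e-06/0.3228 = 4.03e-06. Haaland: 1/√f = -1.8 log₁₀[(4.03e-06/3.7)^1.11 + 6.9/1.287e+04] = -1.8 log₁₀[2.4e-07 + 0.000536] = 5.887, so f = 0.02885.
Darcy-Weisbach: ΔP = f(L/D)(ρV²/2) = 0.02885·(2209/0.3228)·(1022·0.03789²/2) = 0.02885·6843·0.7337 = 144.9 Pa.
Head loss h_f = ΔP/(ρg) = 144.9/(1022·9.81) = 0.01445 m.

h_f ≈ 0.01445 m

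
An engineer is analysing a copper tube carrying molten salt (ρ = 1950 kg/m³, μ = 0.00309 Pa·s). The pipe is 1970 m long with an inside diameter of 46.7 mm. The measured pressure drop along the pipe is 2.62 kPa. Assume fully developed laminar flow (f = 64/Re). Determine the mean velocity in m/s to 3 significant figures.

V ≈ 0.0293 m/s

For laminar flow, f = 64/Re with Re = ρVD/μ, so Darcy-Weisbach reduces to ΔP = 32μLV/D². Solving for V: V = ΔP·D²/(32μL) = 2620·(0.0467)²/(32·0.00309·1970) = 0.02933 m/s.
Check: Re = ρVD/μ = 1950·0.02933·0.0467/0.00309 = 864.5 < 2300, so the laminar assumption holds.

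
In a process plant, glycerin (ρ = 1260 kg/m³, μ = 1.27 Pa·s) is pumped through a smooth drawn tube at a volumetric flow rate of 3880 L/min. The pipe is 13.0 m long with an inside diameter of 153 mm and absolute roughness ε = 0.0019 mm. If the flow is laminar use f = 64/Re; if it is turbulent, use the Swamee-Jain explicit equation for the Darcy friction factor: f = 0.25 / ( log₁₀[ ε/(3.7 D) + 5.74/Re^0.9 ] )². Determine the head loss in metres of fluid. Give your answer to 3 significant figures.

h_f ≈ 6.42 m

Q = 3880 L/min = 3880/60000 = 0.06467 m³/s.
Cross-sectional area A = πD²/4 = π(0.153)²/4 = 0.01839 m²; mean velocity V = Q/A = 0.06467/0.01839 = 3.517 m/s.
Reynolds number Re = ρVD/μ = 1260 · 3.517 · 0.153 / 1.27 = 533.9.
Re < 2300 → laminar flow, so f = 64/Re = 64/533.9 = 0.1199 (the turbulent correlation is not needed).
Darcy-Weisbach: ΔP = f(L/D)(ρV²/2) = 0.1199·(13/0.153)·(1260·3.517²/2) = 0.1199·84.97·7794 = 7.938e+04 Pa.
Head loss h_f = ΔP/(ρg) = 7.938e+04/(1260·9.81) = 6.42 m.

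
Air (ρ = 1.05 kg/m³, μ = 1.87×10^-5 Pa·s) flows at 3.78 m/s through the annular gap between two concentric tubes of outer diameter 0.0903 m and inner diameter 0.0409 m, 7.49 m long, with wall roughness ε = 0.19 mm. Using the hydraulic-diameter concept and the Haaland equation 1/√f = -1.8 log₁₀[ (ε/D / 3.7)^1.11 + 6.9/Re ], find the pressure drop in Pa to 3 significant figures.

Hydraulic diameter D_h = 4A/P = D_o - D_i = 0.0903 - 0.0409 = 0.0494 m.
Re = ρVD_h/μ = 1.05·3.78·0.0494/1.87e-05 = 1.048e+04.
ε/D_h = 0.00019/0.0494 = 0.00385; Haaland gives 1/√f = -1.8 log₁₀[0.000488+0.000658] = 5.293, so f = 0.03569.
ΔP = f(L/D_h)(ρV²/2) = 0.03569·7.49/0.0494·7.501 = 40.59 Pa.

ΔP ≈ 40.6 Pa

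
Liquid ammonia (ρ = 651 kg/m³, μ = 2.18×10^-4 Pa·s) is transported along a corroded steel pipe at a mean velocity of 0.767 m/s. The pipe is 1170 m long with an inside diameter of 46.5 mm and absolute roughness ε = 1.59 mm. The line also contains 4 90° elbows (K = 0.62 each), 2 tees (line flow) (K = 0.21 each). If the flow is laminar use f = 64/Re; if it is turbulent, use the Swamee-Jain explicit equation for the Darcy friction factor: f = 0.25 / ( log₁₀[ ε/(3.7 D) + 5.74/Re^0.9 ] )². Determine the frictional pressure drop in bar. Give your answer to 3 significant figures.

Reynolds number Re = ρVD/μ = 651 · 0.767 · 0.0465 / 0.000218 = 1.065e+05.
Re > 4000 → turbulent. Relative roughness ε/D = 0.00159/0.0465 = 0.0342. Swamee-Jain: f = 0.25/(log₁₀[0.0342/3.7 + 5.74/1.065e+05^0.9])² = 0.25/(log₁₀[0.00924 + 0.000172])² = 0.25/(-2.026)² = 0.06089.
Total minor-loss coefficient ΣK = 4·0.62 + 2·0.21 = 2.9.
ΔP = [f·L/D + ΣK]·(ρV²/2) = [0.06089·1170/0.0465 + 2.9]·(651·0.767²/2) = [1532 + 2.9]·191.5 = 2.939e+05 Pa.
ΔP = 2.939e+05 Pa = 2.94 bar.

ΔP ≈ 2.94 bar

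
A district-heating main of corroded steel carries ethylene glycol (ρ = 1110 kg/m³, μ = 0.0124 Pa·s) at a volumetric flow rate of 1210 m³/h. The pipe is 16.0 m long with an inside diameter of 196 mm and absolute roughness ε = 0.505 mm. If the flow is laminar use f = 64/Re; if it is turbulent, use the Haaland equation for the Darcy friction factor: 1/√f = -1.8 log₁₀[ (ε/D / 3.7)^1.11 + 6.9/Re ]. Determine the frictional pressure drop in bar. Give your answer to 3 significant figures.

ΔP ≈ 1.45 bar

Q = 1210 m³/h = 1210/3600 = 0.3361 m³/s.
Cross-sectional area A = πD²/4 = π(0.196)²/4 = 0.03017 m²; mean velocity V = Q/A = 0.3361/0.03017 = 11.14 m/s.
Reynolds number Re = ρVD/μ = 1110 · 11.14 · 0.196 / 0.0124 = 1.955e+05.
Re > 4000 → turbulent. Relative roughness ε/D = 0.000505/0.196 = 0.00258. Haaland: 1/√f = -1.8 log₁₀[(0.00258/3.7)^1.11 + 6.9/1.955e+05] = -1.8 log₁₀[0.000313 + 3.53e-05] = 6.224, so f = 0.02581.
Darcy-Weisbach: ΔP = f(L/D)(ρV²/2) = 0.02581·(16/0.196)·(1110·11.14²/2) = 0.02581·81.63·6.887e+04 = 1.451e+05 Pa.
ΔP = 1.451e+05 Pa = 1.45 bar.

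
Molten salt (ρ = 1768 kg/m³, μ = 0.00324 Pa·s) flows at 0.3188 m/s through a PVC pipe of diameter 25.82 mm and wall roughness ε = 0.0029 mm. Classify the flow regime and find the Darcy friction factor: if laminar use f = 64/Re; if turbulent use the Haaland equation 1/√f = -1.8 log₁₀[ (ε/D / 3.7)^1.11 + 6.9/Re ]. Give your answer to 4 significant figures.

Re = ρVD/μ = 1768·0.3188·0.02582/0.00324 = 4492.
Re > 4000 → turbulent. ε/D = 2.9e-06/0.02582 = 0.000112; Haaland: 1/√f = -1.8 log₁₀[9.67e-06 + 0.00154] = 5.06, so f = 0.03906.

f ≈ 0.03906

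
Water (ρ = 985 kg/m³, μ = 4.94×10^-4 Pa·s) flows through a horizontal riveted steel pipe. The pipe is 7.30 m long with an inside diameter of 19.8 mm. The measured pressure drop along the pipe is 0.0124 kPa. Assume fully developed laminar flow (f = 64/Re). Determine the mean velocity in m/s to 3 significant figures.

V ≈ 0.0421 m/s

For laminar flow, f = 64/Re with Re = ρVD/μ, so Darcy-Weisbach reduces to ΔP = 32μLV/D². Solving for V: V = ΔP·D²/(32μL) = 12.4·(0.0198)²/(32·0.000494·7.3) = 0.04213 m/s.
Check: Re = ρVD/μ = 985·0.04213·0.0198/0.000494 = 1663 < 2300, so the laminar assumption holds.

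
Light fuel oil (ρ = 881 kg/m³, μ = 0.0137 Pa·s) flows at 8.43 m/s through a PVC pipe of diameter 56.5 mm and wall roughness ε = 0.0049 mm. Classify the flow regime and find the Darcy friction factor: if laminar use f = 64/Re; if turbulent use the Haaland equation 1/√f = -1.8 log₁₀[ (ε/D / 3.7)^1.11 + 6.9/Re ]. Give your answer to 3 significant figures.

Re = ρVD/μ = 881·8.43·0.0565/0.0137 = 3.063e+04.
Re > 4000 → turbulent. ε/D = 4.9e-06/0.0565 = 8.67e-05; Haaland: 1/√f = -1.8 log₁₀[7.26e-06 + 0.000225] = 6.54, so f = 0.02338.

f ≈ 0.0234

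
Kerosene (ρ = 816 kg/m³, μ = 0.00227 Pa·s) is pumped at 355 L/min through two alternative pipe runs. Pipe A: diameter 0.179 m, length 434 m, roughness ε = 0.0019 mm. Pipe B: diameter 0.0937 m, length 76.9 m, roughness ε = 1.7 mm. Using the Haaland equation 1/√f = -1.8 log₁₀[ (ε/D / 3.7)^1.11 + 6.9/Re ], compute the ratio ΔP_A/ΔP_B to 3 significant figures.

Pipe A: V = Q/A = 0.005917/0.02516 = 0.2351 m/s; Re = 1.513e+04; ε/D = 1.06e-05; Haaland → f = 0.02766; ΔP_A = f(L/D)(ρV²/2) = 1513 Pa.
Pipe B: V = Q/A = 0.005917/0.006896 = 0.858 m/s; Re = 2.89e+04; ε/D = 0.0181; Haaland → f = 0.04833; ΔP_B = f(L/D)(ρV²/2) = 1.191e+04 Pa.
ΔP_A/ΔP_B = 1513/1.191e+04 = 0.127.

ΔP_A/ΔP_B ≈ 0.127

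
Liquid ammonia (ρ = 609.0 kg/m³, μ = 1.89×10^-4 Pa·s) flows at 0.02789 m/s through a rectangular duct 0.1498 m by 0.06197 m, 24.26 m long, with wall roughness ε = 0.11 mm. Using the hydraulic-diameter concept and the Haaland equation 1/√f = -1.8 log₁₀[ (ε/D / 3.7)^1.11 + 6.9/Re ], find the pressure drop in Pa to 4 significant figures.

ΔP ≈ 2.258 Pa

Hydraulic diameter D_h = 4A/P = 4·(0.1498·0.06197)/(2·(0.1498+0.06197)) = 0.03713/0.4235 = 0.08767 m.
Re = ρVD_h/μ = 609·0.02789·0.08767/0.000189 = 7879.
ε/D_h = 0.00011/0.08767 = 0.00125; Haaland gives 1/√f = -1.8 log₁₀[0.000141+0.000876] = 5.387, so f = 0.03446.
ΔP = f(L/D_h)(ρV²/2) = 0.03446·24.26/0.08767·0.2369 = 2.258 Pa.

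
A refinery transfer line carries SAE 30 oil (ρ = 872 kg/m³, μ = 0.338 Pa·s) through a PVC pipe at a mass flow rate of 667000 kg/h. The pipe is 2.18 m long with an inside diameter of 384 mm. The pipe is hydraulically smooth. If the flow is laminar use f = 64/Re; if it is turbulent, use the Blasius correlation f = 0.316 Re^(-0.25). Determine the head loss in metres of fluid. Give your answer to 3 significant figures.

ṁ = 667000 kg/h = 667000/3600 = 185.3 kg/s.
A = πD²/4 = π(0.384)²/4 = 0.1158 m²; mean velocity V = ṁ/(ρA) = 185.3/(872 · 0.1158) = 1.835 m/s.
Reynolds number Re = ρVD/μ = 872 · 1.835 · 0.384 / 0.338 = 1818.
Re < 2300 → laminar flow, so f = 64/Re = 64/1818 = 0.03521 (the turbulent correlation is not needed).
Darcy-Weisbach: ΔP = f(L/D)(ρV²/2) = 0.03521·(2.18/0.384)·(872·1.835²/2) = 0.03521·5.677·1468 = 293.4 Pa.
Head loss h_f = ΔP/(ρg) = 293.4/(872·9.81) = 0.0343 m.

h_f ≈ 0.0343 m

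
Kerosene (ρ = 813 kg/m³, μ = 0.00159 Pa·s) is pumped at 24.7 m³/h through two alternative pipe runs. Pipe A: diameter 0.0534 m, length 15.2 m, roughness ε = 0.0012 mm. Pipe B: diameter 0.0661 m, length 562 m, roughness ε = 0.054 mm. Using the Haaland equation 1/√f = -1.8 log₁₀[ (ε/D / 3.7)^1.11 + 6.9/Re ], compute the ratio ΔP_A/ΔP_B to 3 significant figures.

ΔP_A/ΔP_B ≈ 0.0656

Pipe A: V = Q/A = 0.006861/0.00224 = 3.064 m/s; Re = 8.365e+04; ε/D = 2.25e-05; Haaland → f = 0.01859; ΔP_A = f(L/D)(ρV²/2) = 2.018e+04 Pa.
Pipe B: V = Q/A = 0.006861/0.003432 = 1.999 m/s; Re = 6.758e+04; ε/D = 0.000817; Haaland → f = 0.02228; ΔP_B = f(L/D)(ρV²/2) = 3.078e+05 Pa.
ΔP_A/ΔP_B = 2.018e+04/3.078e+05 = 0.0656.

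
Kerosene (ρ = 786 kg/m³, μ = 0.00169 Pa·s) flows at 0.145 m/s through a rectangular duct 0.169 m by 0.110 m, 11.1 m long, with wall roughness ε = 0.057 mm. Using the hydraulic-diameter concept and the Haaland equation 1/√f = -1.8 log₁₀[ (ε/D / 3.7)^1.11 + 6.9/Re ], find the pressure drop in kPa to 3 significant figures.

ΔP ≈ 0.0222 kPa

Hydraulic diameter D_h = 4A/P = 4·(0.169·0.11)/(2·(0.169+0.11)) = 0.07436/0.558 = 0.1333 m.
Re = ρVD_h/μ = 786·0.145·0.1333/0.00169 = 8987.
ε/D_h = 5.7e-05/0.1333 = 0.000428; Haaland gives 1/√f = -1.8 log₁₀[4.26e-05+0.000768] = 5.564, so f = 0.0323.
ΔP = f(L/D_h)(ρV²/2) = 0.0323·11.1/0.1333·8.263 = 22.23 Pa.
ΔP = 0.0222 kPa.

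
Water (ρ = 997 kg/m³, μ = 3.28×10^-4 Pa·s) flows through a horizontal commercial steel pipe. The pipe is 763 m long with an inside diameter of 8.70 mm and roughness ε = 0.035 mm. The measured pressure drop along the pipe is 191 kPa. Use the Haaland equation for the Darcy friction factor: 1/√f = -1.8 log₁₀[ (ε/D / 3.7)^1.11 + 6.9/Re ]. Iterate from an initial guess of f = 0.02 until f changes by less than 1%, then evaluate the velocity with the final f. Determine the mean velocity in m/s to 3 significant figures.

Rearranging Darcy-Weisbach: V = √(2·ΔP·D/(f·L·ρ)). With ε/D = 3.5e-05/0.0087 = 0.00402, iterate starting from f = 0.02:
  f = 0.02 → V = √(2·1.91e+05·0.0087/(0.02·763·997)) = 0.4674 m/s; Re = ρVD/μ = 1.236e+04; f → 0.03499
  f = 0.03499 → V = 0.3534 m/s; Re = 9344; f → 0.03664
  f = 0.03664 → V = 0.3453 m/s; Re = 9132; f → 0.03679
Converged (Δf/f < 1%). With the final f = 0.03679: V = √(2·1.91e+05·0.0087/(0.03679·763·997)) = 0.3446 m/s.

V ≈ 0.345 m/s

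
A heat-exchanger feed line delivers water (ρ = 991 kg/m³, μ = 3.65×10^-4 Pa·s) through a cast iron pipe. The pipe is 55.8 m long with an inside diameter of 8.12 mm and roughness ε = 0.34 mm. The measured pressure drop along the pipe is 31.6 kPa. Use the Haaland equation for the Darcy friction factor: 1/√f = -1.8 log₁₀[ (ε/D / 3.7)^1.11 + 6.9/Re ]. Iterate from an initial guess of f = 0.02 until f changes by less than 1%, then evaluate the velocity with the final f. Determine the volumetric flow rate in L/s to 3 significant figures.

Rearranging Darcy-Weisbach: V = √(2·ΔP·D/(f·L·ρ)). With ε/D = 0.00034/0.00812 = 0.0419, iterate starting from f = 0.02:
  f = 0.02 → V = √(2·3.16e+04·0.00812/(0.02·55.8·991)) = 0.6812 m/s; Re = ρVD/μ = 1.502e+04; f → 0.06787
  f = 0.06787 → V = 0.3698 m/s; Re = 8152; f → 0.06931
  f = 0.06931 → V = 0.3659 m/s; Re = 8067; f → 0.06934
Converged (Δf/f < 1%). With the final f = 0.06934: V = √(2·3.16e+04·0.00812/(0.06934·55.8·991)) = 0.3658 m/s.
Q = V·A = 0.3658·(π/4·0.00812²) = 1.894e-05 m³/s = 0.0189 L/s.

Q ≈ 0.0189 L/s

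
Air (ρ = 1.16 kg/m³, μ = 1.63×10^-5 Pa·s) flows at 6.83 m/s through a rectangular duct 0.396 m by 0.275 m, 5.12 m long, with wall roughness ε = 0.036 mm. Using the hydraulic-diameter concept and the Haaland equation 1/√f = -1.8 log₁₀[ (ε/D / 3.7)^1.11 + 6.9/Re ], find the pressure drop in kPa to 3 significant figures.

ΔP ≈ 0.00721 kPa

Hydraulic diameter D_h = 4A/P = 4·(0.396·0.275)/(2·(0.396+0.275)) = 0.4356/1.342 = 0.3246 m.
Re = ρVD_h/μ = 1.16·6.83·0.3246/1.63e-05 = 1.578e+05.
ε/D_h = 3.6e-05/0.3246 = 0.000111; Haaland gives 1/√f = -1.8 log₁₀[9.53e-06+4.37e-05] = 7.692, so f = 0.0169.
ΔP = f(L/D_h)(ρV²/2) = 0.0169·5.12/0.3246·27.06 = 7.212 Pa.
ΔP = 0.00721 kPa.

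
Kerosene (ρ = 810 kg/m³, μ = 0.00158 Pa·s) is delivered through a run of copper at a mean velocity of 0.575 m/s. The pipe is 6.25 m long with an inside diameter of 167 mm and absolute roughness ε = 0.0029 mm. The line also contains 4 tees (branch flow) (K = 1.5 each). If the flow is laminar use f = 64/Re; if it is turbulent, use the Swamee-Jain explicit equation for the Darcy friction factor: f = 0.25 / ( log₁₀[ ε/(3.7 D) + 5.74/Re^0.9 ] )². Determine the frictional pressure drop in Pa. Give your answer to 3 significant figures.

Reynolds number Re = ρVD/μ = 810 · 0.575 · 0.167 / 0.00158 = 4.923e+04.
Re > 4000 → turbulent. Relative roughness ε/D = 2.9e-06/0.167 = 1.74e-05. Swamee-Jain: f = 0.25/(log₁₀[1.74e-05/3.7 + 5.74/4.923e+04^0.9])² = 0.25/(log₁₀[4.69e-06 + 0.000343])² = 0.25/(-3.458)² = 0.0209.
Total minor-loss coefficient ΣK = 4·1.5 = 6.
ΔP = [f·L/D + ΣK]·(ρV²/2) = [0.0209·6.25/0.167 + 6]·(810·0.575²/2) = [0.7824 + 6]·133.9 = 908.2 Pa.

ΔP ≈ 908 Pa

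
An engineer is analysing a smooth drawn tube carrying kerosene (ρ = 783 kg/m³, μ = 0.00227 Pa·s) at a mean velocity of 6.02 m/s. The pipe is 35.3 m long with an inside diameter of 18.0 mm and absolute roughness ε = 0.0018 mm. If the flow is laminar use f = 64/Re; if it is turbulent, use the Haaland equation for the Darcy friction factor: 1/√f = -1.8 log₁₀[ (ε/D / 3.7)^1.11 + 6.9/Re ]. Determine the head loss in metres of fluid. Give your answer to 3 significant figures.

h_f ≈ 81.0 m

Reynolds number Re = ρVD/μ = 783 · 6.02 · 0.018 / 0.00227 = 3.738e+04.
Re > 4000 → turbulent. Relative roughness ε/D = 1.8e-06/0.018 = 0.0001. Haaland: 1/√f = -1.8 log₁₀[(0.0001/3.7)^1.11 + 6.9/3.738e+04] = -1.8 log₁₀[8.5e-06 + 0.000185] = 6.686, so f = 0.02237.
Darcy-Weisbach: ΔP = f(L/D)(ρV²/2) = 0.02237·(35.3/0.018)·(783·6.02²/2) = 0.02237·1961·1.419e+04 = 6.225e+05 Pa.
Head loss h_f = ΔP/(ρg) = 6.225e+05/(783·9.81) = 81.0 m.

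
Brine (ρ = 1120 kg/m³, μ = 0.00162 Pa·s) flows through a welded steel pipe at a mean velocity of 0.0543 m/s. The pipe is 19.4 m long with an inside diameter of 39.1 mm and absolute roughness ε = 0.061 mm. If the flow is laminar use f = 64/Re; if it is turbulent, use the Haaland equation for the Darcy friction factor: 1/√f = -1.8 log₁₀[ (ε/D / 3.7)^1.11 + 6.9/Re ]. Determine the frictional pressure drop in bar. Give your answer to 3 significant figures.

ΔP ≈ 3.57×10^-4 bar

Reynolds number Re = ρVD/μ = 1120 · 0.0543 · 0.0391 / 0.00162 = 1468.
Re < 2300 → laminar flow, so f = 64/Re = 64/1468 = 0.0436 (the turbulent correlation is not needed).
Darcy-Weisbach: ΔP = f(L/D)(ρV²/2) = 0.0436·(19.4/0.0391)·(1120·0.0543²/2) = 0.0436·496.2·1.651 = 35.72 Pa.
ΔP = 35.72 Pa = 3.57×10^-4 bar.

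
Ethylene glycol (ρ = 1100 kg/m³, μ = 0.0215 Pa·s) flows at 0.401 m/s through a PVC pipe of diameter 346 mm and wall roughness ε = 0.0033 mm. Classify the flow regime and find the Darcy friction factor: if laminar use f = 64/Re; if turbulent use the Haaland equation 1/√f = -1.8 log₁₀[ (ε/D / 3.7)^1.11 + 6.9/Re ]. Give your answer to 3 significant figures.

f ≈ 0.0340

Re = ρVD/μ = 1100·0.401·0.346/0.0215 = 7099.
Re > 4000 → turbulent. ε/D = 3.3e-06/0.346 = 9.54e-06; Haaland: 1/√f = -1.8 log₁₀[6.26e-07 + 0.000972] = 5.422, so f = 0.03402.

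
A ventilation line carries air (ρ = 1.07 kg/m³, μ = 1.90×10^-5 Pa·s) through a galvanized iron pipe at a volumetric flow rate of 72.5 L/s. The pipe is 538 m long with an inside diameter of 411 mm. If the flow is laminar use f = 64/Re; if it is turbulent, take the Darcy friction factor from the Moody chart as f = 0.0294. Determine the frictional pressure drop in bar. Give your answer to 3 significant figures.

ΔP ≈ 6.15×10^-5 bar

Q = 72.5 L/s = 72.5/1000 = 0.0725 m³/s.
Cross-sectional area A = πD²/4 = π(0.411)²/4 = 0.1327 m²; mean velocity V = Q/A = 0.0725/0.1327 = 0.5465 m/s.
Reynolds number Re = ρVD/μ = 1.07 · 0.5465 · 0.411 / 1.9e-05 = 1.265e+04.
Re > 4000 → turbulent; use the Moody-chart value f = 0.0294.
Darcy-Weisbach: ΔP = f(L/D)(ρV²/2) = 0.0294·(538/0.411)·(1.07·0.5465²/2) = 0.0294·1309·0.1598 = 6.149 Pa.
ΔP = 6.149 Pa = 6.15×10^-5 bar.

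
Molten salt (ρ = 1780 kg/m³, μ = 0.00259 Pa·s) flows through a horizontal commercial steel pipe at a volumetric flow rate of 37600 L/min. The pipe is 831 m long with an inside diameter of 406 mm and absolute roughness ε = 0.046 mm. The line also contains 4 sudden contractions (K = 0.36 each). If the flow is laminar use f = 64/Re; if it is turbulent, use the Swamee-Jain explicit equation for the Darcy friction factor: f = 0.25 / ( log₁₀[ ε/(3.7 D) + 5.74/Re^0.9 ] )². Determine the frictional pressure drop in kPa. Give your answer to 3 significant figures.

Q = 37600 L/min = 37600/60000 = 0.6267 m³/s.
Cross-sectional area A = πD²/4 = π(0.406)²/4 = 0.1295 m²; mean velocity V = Q/A = 0.6267/0.1295 = 4.841 m/s.
Reynolds number Re = ρVD/μ = 1780 · 4.841 · 0.406 / 0.00259 = 1.351e+06.
Re > 4000 → turbulent. Relative roughness ε/D = 4.6e-05/0.406 = 0.000113. Swamee-Jain: f = 0.25/(log₁₀[0.000113/3.7 + 5.74/1.351e+06^0.9])² = 0.25/(log₁₀[3.06e-05 + 1.74e-05])² = 0.25/(-4.318)² = 0.01341.
Total minor-loss coefficient ΣK = 4·0.36 = 1.44.
ΔP = [f·L/D + ΣK]·(ρV²/2) = [0.01341·831/0.406 + 1.44]·(1780·4.841²/2) = [27.44 + 1.44]·2.085e+04 = 6.023e+05 Pa.
ΔP = 6.023e+05 Pa = 602 kPa.

ΔP ≈ 602 kPa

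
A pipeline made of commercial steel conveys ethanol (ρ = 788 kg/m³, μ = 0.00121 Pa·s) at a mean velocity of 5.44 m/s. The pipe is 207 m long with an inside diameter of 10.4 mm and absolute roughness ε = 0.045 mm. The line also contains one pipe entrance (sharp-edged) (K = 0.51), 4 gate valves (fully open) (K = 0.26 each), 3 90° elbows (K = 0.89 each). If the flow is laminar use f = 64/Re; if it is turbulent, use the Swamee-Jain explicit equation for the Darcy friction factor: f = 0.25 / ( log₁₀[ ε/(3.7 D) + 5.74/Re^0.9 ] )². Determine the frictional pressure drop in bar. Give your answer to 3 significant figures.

Reynolds number Re = ρVD/μ = 788 · 5.44 · 0.0104 / 0.00121 = 3.684e+04.
Re > 4000 → turbulent. Relative roughness ε/D = 4.5e-05/0.0104 = 0.00433. Swamee-Jain: f = 0.25/(log₁₀[0.00433/3.7 + 5.74/3.684e+04^0.9])² = 0.25/(log₁₀[0.00117 + 0.000446])² = 0.25/(-2.792)² = 0.03208.
Total minor-loss coefficient ΣK = 1·0.51 + 4·0.26 + 3·0.89 = 4.22.
ΔP = [f·L/D + ΣK]·(ρV²/2) = [0.03208·207/0.0104 + 4.22]·(788·5.44²/2) = [638.4 + 4.22]·1.166e+04 = 7.493e+06 Pa.
ΔP = 7.493e+06 Pa = 74.9 bar.

ΔP ≈ 74.9 bar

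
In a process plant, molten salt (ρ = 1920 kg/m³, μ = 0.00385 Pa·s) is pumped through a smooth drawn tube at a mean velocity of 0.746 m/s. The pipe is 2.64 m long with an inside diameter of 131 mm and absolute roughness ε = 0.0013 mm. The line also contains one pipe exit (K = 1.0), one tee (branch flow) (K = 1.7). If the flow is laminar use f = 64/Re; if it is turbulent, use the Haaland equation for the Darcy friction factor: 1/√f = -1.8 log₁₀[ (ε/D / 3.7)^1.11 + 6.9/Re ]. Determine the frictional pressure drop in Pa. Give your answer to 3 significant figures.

Reynolds number Re = ρVD/μ = 1920 · 0.746 · 0.131 / 0.00385 = 4.874e+04.
Re > 4000 → turbulent. Relative roughness ε/D = 1.3e-06/0.131 = 9.92e-06. Haaland: 1/√f = -1.8 log₁₀[(9.92e-06/3.7)^1.11 + 6.9/4.874e+04] = -1.8 log₁₀[6.54e-07 + 0.000142] = 6.925, so f = 0.02086.
Total minor-loss coefficient ΣK = 1·1 + 1·1.7 = 2.7.
ΔP = [f·L/D + ΣK]·(ρV²/2) = [0.02086·2.64/0.131 + 2.7]·(1920·0.746²/2) = [0.4203 + 2.7]·534.3 = 1667 Pa.

ΔP ≈ 1670 Pa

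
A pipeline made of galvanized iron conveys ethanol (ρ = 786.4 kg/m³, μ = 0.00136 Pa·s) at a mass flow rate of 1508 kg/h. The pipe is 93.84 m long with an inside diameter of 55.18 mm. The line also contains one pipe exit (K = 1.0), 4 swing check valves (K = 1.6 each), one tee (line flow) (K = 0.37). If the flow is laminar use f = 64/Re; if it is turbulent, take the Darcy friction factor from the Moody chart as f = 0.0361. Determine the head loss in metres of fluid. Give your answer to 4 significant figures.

ṁ = 1508 kg/h = 1508/3600 = 0.4189 kg/s.
A = πD²/4 = π(0.05518)²/4 = 0.002391 m²; mean velocity V = ṁ/(ρA) = 0.4189/(786.4 · 0.002391) = 0.2227 m/s.
Reynolds number Re = ρVD/μ = 786.4 · 0.2227 · 0.05518 / 0.00136 = 7107.
Re > 4000 → turbulent; use the Moody-chart value f = 0.0361.
Total minor-loss coefficient ΣK = 1·1 + 4·1.6 + 1·0.37 = 7.77.
ΔP = [f·L/D + ΣK]·(ρV²/2) = [0.0361·93.84/0.05518 + 7.77]·(786.4·0.2227²/2) = [61.39 + 7.77]·19.51 = 1349 Pa.
Head loss h_f = ΔP/(ρg) = 1349/(786.4·9.81) = 0.1749 m.

h_f ≈ 0.1749 m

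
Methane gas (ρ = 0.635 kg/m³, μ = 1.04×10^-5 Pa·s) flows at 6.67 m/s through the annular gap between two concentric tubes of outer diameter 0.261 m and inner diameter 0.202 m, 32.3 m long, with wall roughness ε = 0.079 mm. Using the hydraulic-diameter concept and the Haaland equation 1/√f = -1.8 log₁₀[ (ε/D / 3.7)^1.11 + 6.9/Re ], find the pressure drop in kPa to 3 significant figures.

Hydraulic diameter D_h = 4A/P = D_o - D_i = 0.261 - 0.202 = 0.059 m.
Re = ρVD_h/μ = 0.635·6.67·0.059/1.04e-05 = 2.403e+04.
ε/D_h = 7.9e-05/0.059 = 0.00134; Haaland gives 1/√f = -1.8 log₁₀[0.000151+0.000287] = 6.044, so f = 0.02737.
ΔP = f(L/D_h)(ρV²/2) = 0.02737·32.3/0.059·14.13 = 211.7 Pa.
ΔP = 0.212 kPa.

ΔP ≈ 0.212 kPa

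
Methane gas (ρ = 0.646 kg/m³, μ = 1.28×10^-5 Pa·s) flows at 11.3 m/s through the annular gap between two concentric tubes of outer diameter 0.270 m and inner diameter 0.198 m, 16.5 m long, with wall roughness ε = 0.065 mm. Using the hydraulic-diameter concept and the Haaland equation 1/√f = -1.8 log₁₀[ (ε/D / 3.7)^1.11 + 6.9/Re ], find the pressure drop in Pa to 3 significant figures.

ΔP ≈ 228 Pa

Hydraulic diameter D_h = 4A/P = D_o - D_i = 0.27 - 0.198 = 0.072 m.
Re = ρVD_h/μ = 0.646·11.3·0.072/1.28e-05 = 4.106e+04.
ε/D_h = 6.5e-05/0.072 = 0.000903; Haaland gives 1/√f = -1.8 log₁₀[9.77e-05+0.000168] = 6.436, so f = 0.02414.
ΔP = f(L/D_h)(ρV²/2) = 0.02414·16.5/0.072·41.24 = 228.2 Pa.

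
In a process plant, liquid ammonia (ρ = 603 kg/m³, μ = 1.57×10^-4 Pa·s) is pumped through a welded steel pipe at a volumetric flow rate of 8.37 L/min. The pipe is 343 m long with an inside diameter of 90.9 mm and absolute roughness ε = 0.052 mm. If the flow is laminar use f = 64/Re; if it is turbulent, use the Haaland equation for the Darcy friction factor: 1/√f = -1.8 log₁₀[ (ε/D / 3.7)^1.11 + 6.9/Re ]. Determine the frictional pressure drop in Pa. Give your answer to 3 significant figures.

ΔP ≈ 17.9 Pa

Q = 8.37 L/min = 8.37/60000 = 0.0001395 m³/s.
Cross-sectional area A = πD²/4 = π(0.0909)²/4 = 0.00649 m²; mean velocity V = Q/A = 0.0001395/0.00649 = 0.0215 m/s.
Reynolds number Re = ρVD/μ = 603 · 0.0215 · 0.0909 / 0.000157 = 7505.
Re > 4000 → turbulent. Relative roughness ε/D = 5.2e-05/0.0909 = 0.000572. Haaland: 1/√f = -1.8 log₁₀[(0.000572/3.7)^1.11 + 6.9/7505] = -1.8 log₁₀[5.89e-05 + 0.000919] = 5.417, so f = 0.03408.
Darcy-Weisbach: ΔP = f(L/D)(ρV²/2) = 0.03408·(343/0.0909)·(603·0.0215²/2) = 0.03408·3773·0.1393 = 17.91 Pa.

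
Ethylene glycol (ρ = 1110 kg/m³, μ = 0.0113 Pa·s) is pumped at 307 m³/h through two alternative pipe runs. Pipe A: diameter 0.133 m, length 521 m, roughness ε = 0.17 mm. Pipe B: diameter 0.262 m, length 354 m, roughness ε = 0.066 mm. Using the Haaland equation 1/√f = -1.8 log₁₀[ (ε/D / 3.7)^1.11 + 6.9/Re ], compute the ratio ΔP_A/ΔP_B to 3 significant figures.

ΔP_A/ΔP_B ≈ 45.5

Pipe A: V = Q/A = 0.08528/0.01389 = 6.138 m/s; Re = 8.019e+04; ε/D = 0.00128; Haaland → f = 0.02331; ΔP_A = f(L/D)(ρV²/2) = 1.91e+06 Pa.
Pipe B: V = Q/A = 0.08528/0.05391 = 1.582 m/s; Re = 4.071e+04; ε/D = 0.000252; Haaland → f = 0.02238; ΔP_B = f(L/D)(ρV²/2) = 4.198e+04 Pa.
ΔP_A/ΔP_B = 1.91e+06/4.198e+04 = 45.5.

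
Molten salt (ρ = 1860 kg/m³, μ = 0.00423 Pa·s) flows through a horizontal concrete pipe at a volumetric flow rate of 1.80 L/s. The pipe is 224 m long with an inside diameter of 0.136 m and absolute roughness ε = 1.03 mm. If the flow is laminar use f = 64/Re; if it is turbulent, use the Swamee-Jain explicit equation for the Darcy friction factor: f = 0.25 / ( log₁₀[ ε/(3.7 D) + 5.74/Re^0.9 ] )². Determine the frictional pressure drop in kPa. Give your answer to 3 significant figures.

Q = 1.80 L/s = 1.80/1000 = 0.0018 m³/s.
Cross-sectional area A = πD²/4 = π(0.136)²/4 = 0.01453 m²; mean velocity V = Q/A = 0.0018/0.01453 = 0.1239 m/s.
Reynolds number Re = ρVD/μ = 1860 · 0.1239 · 0.136 / 0.00423 = 7410.
Re > 4000 → turbulent. Relative roughness ε/D = 0.00103/0.136 = 0.00757. Swamee-Jain: f = 0.25/(log₁₀[0.00757/3.7 + 5.74/7410^0.9])² = 0.25/(log₁₀[0.00205 + 0.00189])² = 0.25/(-2.405)² = 0.04322.
Darcy-Weisbach: ΔP = f(L/D)(ρV²/2) = 0.04322·(224/0.136)·(1860·0.1239²/2) = 0.04322·1647·14.28 = 1016 Pa.
ΔP = 1016 Pa = 1.02 kPa.

ΔP ≈ 1.02 kPa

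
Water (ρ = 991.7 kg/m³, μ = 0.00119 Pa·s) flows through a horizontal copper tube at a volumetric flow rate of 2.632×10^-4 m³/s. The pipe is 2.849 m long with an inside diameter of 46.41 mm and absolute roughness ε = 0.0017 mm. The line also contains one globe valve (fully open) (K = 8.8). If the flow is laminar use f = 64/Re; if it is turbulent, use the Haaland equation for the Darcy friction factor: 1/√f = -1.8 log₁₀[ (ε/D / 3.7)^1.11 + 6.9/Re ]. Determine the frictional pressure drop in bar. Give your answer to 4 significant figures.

ΔP ≈ 0.001319 bar

Cross-sectional area A = πD²/4 = π(0.04641)²/4 = 0.001692 m²; mean velocity V = Q/A = 0.0002632/0.001692 = 0.1556 m/s.
Reynolds number Re = ρVD/μ = 991.7 · 0.1556 · 0.04641 / 0.00119 = 6018.
Re > 4000 → turbulent. Relative roughness ε/D = 1.7e-06/0.04641 = 3.66e-05. Haaland: 1/√f = -1.8 log₁₀[(3.66e-05/3.7)^1.11 + 6.9/6018] = -1.8 log₁₀[2.79e-06 + 0.00115] = 5.291, so f = 0.03572.
Total minor-loss coefficient ΣK = 1·8.8 = 8.8.
ΔP = [f·L/D + ΣK]·(ρV²/2) = [0.03572·2.849/0.04641 + 8.8]·(991.7·0.1556²/2) = [2.193 + 8.8]·12 = 131.9 Pa.
ΔP = 131.9 Pa = 0.001319 bar.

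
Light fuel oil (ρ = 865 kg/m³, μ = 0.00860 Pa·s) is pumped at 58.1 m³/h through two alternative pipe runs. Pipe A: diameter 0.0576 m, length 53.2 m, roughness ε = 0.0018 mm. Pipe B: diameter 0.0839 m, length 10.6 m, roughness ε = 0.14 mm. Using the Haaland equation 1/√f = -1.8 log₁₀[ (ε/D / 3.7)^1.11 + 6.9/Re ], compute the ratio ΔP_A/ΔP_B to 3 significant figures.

Pipe A: V = Q/A = 0.01614/0.002606 = 6.194 m/s; Re = 3.588e+04; ε/D = 3.13e-05; Haaland → f = 0.02241; ΔP_A = f(L/D)(ρV²/2) = 3.435e+05 Pa.
Pipe B: V = Q/A = 0.01614/0.005529 = 2.919 m/s; Re = 2.463e+04; ε/D = 0.00167; Haaland → f = 0.02792; ΔP_B = f(L/D)(ρV²/2) = 1.3e+04 Pa.
ΔP_A/ΔP_B = 3.435e+05/1.3e+04 = 26.4.

ΔP_A/ΔP_B ≈ 26.4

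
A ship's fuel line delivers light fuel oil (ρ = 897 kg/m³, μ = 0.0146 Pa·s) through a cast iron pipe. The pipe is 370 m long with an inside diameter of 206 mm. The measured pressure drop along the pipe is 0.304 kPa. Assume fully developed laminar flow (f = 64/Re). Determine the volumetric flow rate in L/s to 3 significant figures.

For laminar flow, f = 64/Re with Re = ρVD/μ, so Darcy-Weisbach reduces to ΔP = 32μLV/D². Solving for V: V = ΔP·D²/(32μL) = 304·(0.206)²/(32·0.0146·370) = 0.07463 m/s.
Check: Re = ρVD/μ = 897·0.07463·0.206/0.0146 = 944.5 < 2300, so the laminar assumption holds.
Q = V·A = 0.07463·(π/4·0.206²) = 0.002487 m³/s = 2.49 L/s.

Q ≈ 2.49 L/s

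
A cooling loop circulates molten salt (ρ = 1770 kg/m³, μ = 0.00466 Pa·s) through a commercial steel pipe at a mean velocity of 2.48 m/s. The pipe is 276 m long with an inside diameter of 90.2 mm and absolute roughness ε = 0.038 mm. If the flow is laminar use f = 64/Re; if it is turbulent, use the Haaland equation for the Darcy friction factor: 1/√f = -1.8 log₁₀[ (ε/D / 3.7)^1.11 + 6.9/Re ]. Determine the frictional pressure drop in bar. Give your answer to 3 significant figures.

ΔP ≈ 3.36 bar

Reynolds number Re = ρVD/μ = 1770 · 2.48 · 0.0902 / 0.00466 = 8.497e+04.
Re > 4000 → turbulent. Relative roughness ε/D = 3.8e-05/0.0902 = 0.000421. Haaland: 1/√f = -1.8 log₁₀[(0.000421/3.7)^1.11 + 6.9/8.497e+04] = -1.8 log₁₀[4.19e-05 + 8.12e-05] = 7.037, so f = 0.02019.
Darcy-Weisbach: ΔP = f(L/D)(ρV²/2) = 0.02019·(276/0.0902)·(1770·2.48²/2) = 0.02019·3060·5443 = 3.363e+05 Pa.
ΔP = 3.363e+05 Pa = 3.36 bar.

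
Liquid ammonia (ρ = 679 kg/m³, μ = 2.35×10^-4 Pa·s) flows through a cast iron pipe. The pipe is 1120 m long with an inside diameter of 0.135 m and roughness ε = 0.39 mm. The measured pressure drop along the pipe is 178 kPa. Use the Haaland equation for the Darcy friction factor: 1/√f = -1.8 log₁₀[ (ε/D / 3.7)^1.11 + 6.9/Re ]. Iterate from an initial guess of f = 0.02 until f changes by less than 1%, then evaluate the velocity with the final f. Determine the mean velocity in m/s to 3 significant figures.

V ≈ 1.55 m/s

Rearranging Darcy-Weisbach: V = √(2·ΔP·D/(f·L·ρ)). With ε/D = 0.00039/0.135 = 0.00289, iterate starting from f = 0.02:
  f = 0.02 → V = √(2·1.78e+05·0.135/(0.02·1120·679)) = 1.778 m/s; Re = ρVD/μ = 6.934e+05; f → 0.02612
  f = 0.02612 → V = 1.555 m/s; Re = 6.067e+05; f → 0.02615
Converged (Δf/f < 1%). With the final f = 0.02615: V = √(2·1.78e+05·0.135/(0.02615·1120·679)) = 1.555 m/s.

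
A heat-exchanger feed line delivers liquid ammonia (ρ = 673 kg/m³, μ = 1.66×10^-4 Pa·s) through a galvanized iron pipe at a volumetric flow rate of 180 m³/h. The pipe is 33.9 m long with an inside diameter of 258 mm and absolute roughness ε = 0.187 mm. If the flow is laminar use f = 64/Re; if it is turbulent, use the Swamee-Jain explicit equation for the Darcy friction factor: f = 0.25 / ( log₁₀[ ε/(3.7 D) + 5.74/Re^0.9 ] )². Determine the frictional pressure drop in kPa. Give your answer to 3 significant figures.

ΔP ≈ 0.755 kPa

Q = 180 m³/h = 180/3600 = 0.05 m³/s.
Cross-sectional area A = πD²/4 = π(0.258)²/4 = 0.05228 m²; mean velocity V = Q/A = 0.05/0.05228 = 0.9564 m/s.
Reynolds number Re = ρVD/μ = 673 · 0.9564 · 0.258 / 0.000166 = 1e+06.
Re > 4000 → turbulent. Relative roughness ε/D = 0.000187/0.258 = 0.000725. Swamee-Jain: f = 0.25/(log₁₀[0.000725/3.7 + 5.74/1e+06^0.9])² = 0.25/(log₁₀[0.000196 + 2.28e-05])² = 0.25/(-3.66)² = 0.01866.
Darcy-Weisbach: ΔP = f(L/D)(ρV²/2) = 0.01866·(33.9/0.258)·(673·0.9564²/2) = 0.01866·131.4·307.8 = 754.8 Pa.
ΔP = 754.8 Pa = 0.755 kPa.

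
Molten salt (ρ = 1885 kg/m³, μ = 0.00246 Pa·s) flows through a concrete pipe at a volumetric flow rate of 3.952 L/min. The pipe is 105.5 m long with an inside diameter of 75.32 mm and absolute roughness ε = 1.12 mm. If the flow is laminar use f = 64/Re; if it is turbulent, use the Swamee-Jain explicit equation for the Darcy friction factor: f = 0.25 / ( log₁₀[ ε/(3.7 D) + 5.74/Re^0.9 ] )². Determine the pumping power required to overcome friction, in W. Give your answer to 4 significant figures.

P ≈ 0.001425 W

Q = 3.952 L/min = 3.952/60000 = 6.587e-05 m³/s.
Cross-sectional area A = πD²/4 = π(0.07532)²/4 = 0.004456 m²; mean velocity V = Q/A = 6.587e-05/0.004456 = 0.01478 m/s.
Reynolds number Re = ρVD/μ = 1885 · 0.01478 · 0.07532 / 0.00246 = 853.2.
Re < 2300 → laminar flow, so f = 64/Re = 64/853.2 = 0.07501 (the turbulent correlation is not needed).
Darcy-Weisbach: ΔP = f(L/D)(ρV²/2) = 0.07501·(105.5/0.07532)·(1885·0.01478²/2) = 0.07501·1401·0.206 = 21.64 Pa.
Pumping power P = QΔP = 6.587e-05·21.64 = 0.0014254 W = 0.001425 W.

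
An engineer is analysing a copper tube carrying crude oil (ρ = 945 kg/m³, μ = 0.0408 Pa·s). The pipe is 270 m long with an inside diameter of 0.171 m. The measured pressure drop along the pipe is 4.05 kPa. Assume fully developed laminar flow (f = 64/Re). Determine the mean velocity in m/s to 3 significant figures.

For laminar flow, f = 64/Re with Re = ρVD/μ, so Darcy-Weisbach reduces to ΔP = 32μLV/D². Solving for V: V = ΔP·D²/(32μL) = 4050·(0.171)²/(32·0.0408·270) = 0.3359 m/s.
Check: Re = ρVD/μ = 945·0.3359·0.171/0.0408 = 1331 < 2300, so the laminar assumption holds.

V ≈ 0.336 m/s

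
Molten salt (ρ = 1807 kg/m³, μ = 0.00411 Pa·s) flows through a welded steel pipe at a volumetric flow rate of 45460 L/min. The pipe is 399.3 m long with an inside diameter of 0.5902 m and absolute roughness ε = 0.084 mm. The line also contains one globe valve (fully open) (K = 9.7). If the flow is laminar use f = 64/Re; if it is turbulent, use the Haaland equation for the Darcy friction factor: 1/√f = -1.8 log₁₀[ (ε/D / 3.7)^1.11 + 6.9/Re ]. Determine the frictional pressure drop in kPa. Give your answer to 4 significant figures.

ΔP ≈ 134.0 kPa

Q = 45460 L/min = 45460/60000 = 0.7577 m³/s.
Cross-sectional area A = πD²/4 = π(0.5902)²/4 = 0.2736 m²; mean velocity V = Q/A = 0.7577/0.2736 = 2.769 m/s.
Reynolds number Re = ρVD/μ = 1807 · 2.769 · 0.5902 / 0.00411 = 7.186e+05.
Re > 4000 → turbulent. Relative roughness ε/D = 8.4e-05/0.5902 = 0.000142. Haaland: 1/√f = -1.8 log₁₀[(0.000142/3.7)^1.11 + 6.9/7.186e+05] = -1.8 log₁₀[1.26e-05 + 9.6e-06] = 8.377, so f = 0.01425.
Total minor-loss coefficient ΣK = 1·9.7 = 9.7.
ΔP = [f·L/D + ΣK]·(ρV²/2) = [0.01425·399.3/0.5902 + 9.7]·(1807·2.769²/2) = [9.64 + 9.7]·6930 = 1.34e+05 Pa.
ΔP = 1.34e+05 Pa = 134.0 kPa.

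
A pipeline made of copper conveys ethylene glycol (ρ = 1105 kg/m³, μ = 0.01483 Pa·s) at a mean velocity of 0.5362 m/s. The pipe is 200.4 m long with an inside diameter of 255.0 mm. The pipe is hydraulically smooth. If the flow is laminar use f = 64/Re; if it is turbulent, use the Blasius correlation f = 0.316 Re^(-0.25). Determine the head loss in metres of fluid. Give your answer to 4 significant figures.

Reynolds number Re = ρVD/μ = 1105 · 0.5362 · 0.255 / 0.0148 = 1.019e+04.
Re > 4000 → turbulent. Smooth-pipe (Blasius): f = 0.316 Re^(-0.25) = 0.316/(1.019e+04)^0.25 = 0.03145.
Darcy-Weisbach: ΔP = f(L/D)(ρV²/2) = 0.03145·(200.4/0.255)·(1105·0.5362²/2) = 0.03145·785.9·158.8 = 3927 Pa.
Head loss h_f = ΔP/(ρg) = 3927/(1105·9.81) = 0.3622 m.

h_f ≈ 0.3622 m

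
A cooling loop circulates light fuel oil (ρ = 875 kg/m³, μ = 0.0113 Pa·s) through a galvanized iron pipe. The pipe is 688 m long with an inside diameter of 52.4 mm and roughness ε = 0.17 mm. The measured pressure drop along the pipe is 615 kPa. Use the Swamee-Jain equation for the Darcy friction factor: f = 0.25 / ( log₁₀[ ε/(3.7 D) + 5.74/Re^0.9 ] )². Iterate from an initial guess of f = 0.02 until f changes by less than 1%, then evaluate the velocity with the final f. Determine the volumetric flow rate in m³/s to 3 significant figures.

Rearranging Darcy-Weisbach: V = √(2·ΔP·D/(f·L·ρ)). With ε/D = 0.00017/0.0524 = 0.00324, iterate starting from f = 0.02:
  f = 0.02 → V = √(2·6.15e+05·0.0524/(0.02·688·875)) = 2.314 m/s; Re = ρVD/μ = 9388; f → 0.03644
  f = 0.03644 → V = 1.714 m/s; Re = 6955; f → 0.03871
  f = 0.03871 → V = 1.663 m/s; Re = 6748; f → 0.03897
Converged (Δf/f < 1%). With the final f = 0.03897: V = √(2·6.15e+05·0.0524/(0.03897·688·875)) = 1.658 m/s.
Q = V·A = 1.658·(π/4·0.0524²) = 0.003575 m³/s = 0.00357 m³/s.

Q ≈ 0.00357 m³/s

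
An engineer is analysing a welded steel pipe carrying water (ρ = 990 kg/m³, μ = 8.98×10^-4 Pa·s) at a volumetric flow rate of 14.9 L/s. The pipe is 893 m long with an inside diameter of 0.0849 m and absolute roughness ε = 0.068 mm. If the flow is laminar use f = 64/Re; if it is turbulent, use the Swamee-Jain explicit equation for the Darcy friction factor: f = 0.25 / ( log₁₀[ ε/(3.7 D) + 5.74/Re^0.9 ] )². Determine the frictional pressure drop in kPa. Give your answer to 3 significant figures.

Q = 14.9 L/s = 14.9/1000 = 0.0149 m³/s.
Cross-sectional area A = πD²/4 = π(0.0849)²/4 = 0.005661 m²; mean velocity V = Q/A = 0.0149/0.005661 = 2.632 m/s.
Reynolds number Re = ρVD/μ = 990 · 2.632 · 0.0849 / 0.000898 = 2.463e+05.
Re > 4000 → turbulent. Relative roughness ε/D = 6.8e-05/0.0849 = 0.000801. Swamee-Jain: f = 0.25/(log₁₀[0.000801/3.7 + 5.74/2.463e+05^0.9])² = 0.25/(log₁₀[0.000216 + 8.06e-05])² = 0.25/(-3.527)² = 0.0201.
Darcy-Weisbach: ΔP = f(L/D)(ρV²/2) = 0.0201·(893/0.0849)·(990·2.632²/2) = 0.0201·1.052e+04·3429 = 7.248e+05 Pa.
ΔP = 7.248e+05 Pa = 725 kPa.

ΔP ≈ 725 kPa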